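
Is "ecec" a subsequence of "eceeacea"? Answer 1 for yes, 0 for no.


Check if "ecec" is a subsequence of "eceeacea"
Greedy scan:
  Position 0 ('e'): matches sub[0] = 'e'
  Position 1 ('c'): matches sub[1] = 'c'
  Position 2 ('e'): matches sub[2] = 'e'
  Position 3 ('e'): no match needed
  Position 4 ('a'): no match needed
  Position 5 ('c'): matches sub[3] = 'c'
  Position 6 ('e'): no match needed
  Position 7 ('a'): no match needed
All 4 characters matched => is a subsequence

1


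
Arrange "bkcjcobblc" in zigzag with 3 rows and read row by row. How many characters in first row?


Zigzag "bkcjcobblc" into 3 rows:
Placing characters:
  'b' => row 0
  'k' => row 1
  'c' => row 2
  'j' => row 1
  'c' => row 0
  'o' => row 1
  'b' => row 2
  'b' => row 1
  'l' => row 0
  'c' => row 1
Rows:
  Row 0: "bcl"
  Row 1: "kjobc"
  Row 2: "cb"
First row length: 3

3


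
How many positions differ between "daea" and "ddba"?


Comparing "daea" and "ddba" position by position:
  Position 0: 'd' vs 'd' => same
  Position 1: 'a' vs 'd' => DIFFER
  Position 2: 'e' vs 'b' => DIFFER
  Position 3: 'a' vs 'a' => same
Positions that differ: 2

2


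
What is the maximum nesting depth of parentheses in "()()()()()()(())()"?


Input: "()()()()()()(())()"
Tracking depth:
  Position 0 '(': depth becomes 1
  Position 1 ')': depth becomes 0
  Position 2 '(': depth becomes 1
  Position 3 ')': depth becomes 0
  Position 4 '(': depth becomes 1
  Position 5 ')': depth becomes 0
  Position 6 '(': depth becomes 1
  Position 7 ')': depth becomes 0
  Position 8 '(': depth becomes 1
  Position 9 ')': depth becomes 0
  Position 10 '(': depth becomes 1
  Position 11 ')': depth becomes 0
  Position 12 '(': depth becomes 1
  Position 13 '(': depth becomes 2
  Position 14 ')': depth becomes 1
  Position 15 ')': depth becomes 0
  Position 16 '(': depth becomes 1
  Position 17 ')': depth becomes 0
Maximum depth reached: 2

2


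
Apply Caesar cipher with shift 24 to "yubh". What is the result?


Caesar cipher: shift "yubh" by 24
  'y' (pos 24) + 24 = pos 22 = 'w'
  'u' (pos 20) + 24 = pos 18 = 's'
  'b' (pos 1) + 24 = pos 25 = 'z'
  'h' (pos 7) + 24 = pos 5 = 'f'
Result: wszf

wszf


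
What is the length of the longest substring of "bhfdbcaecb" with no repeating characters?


Input: "bhfdbcaecb"
Sliding window (track last position of each char):
  Position 0 ('b'): window [0,0] length 1 -- new best
  Position 1 ('h'): window [0,1] length 2 -- new best
  Position 2 ('f'): window [0,2] length 3 -- new best
  Position 3 ('d'): window [0,3] length 4 -- new best
  Position 4 ('b'): repeat (last at 0), move window start to 1
  Position 4 ('b'): window [1,4] length 4
  Position 5 ('c'): window [1,5] length 5 -- new best
  Position 6 ('a'): window [1,6] length 6 -- new best
  Position 7 ('e'): window [1,7] length 7 -- new best
  Position 8 ('c'): repeat (last at 5), move window start to 6
  Position 8 ('c'): window [6,8] length 3
  Position 9 ('b'): window [6,9] length 4
Longest substring with no repeats: "hfdbcae" with length 7

7


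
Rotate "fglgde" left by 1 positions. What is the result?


Input: "fglgde", rotate left by 1
First 1 characters: "f"
Remaining characters: "glgde"
Concatenate remaining + first: "glgde" + "f" = "glgdef"

glgdef


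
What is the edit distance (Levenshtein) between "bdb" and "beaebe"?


Computing edit distance: "bdb" -> "beaebe"
DP table:
           b    e    a    e    b    e
      0    1    2    3    4    5    6
  b   1    0    1    2    3    4    5
  d   2    1    1    2    3    4    5
  b   3    2    2    2    3    3    4
Edit distance = dp[3][6] = 4

4


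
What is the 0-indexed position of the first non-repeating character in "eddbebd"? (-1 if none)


Input: eddbebd
Character frequencies:
  'b': 2
  'd': 3
  'e': 2
Scanning left to right for freq == 1:
  Position 0 ('e'): freq=2, skip
  Position 1 ('d'): freq=3, skip
  Position 2 ('d'): freq=3, skip
  Position 3 ('b'): freq=2, skip
  Position 4 ('e'): freq=2, skip
  Position 5 ('b'): freq=2, skip
  Position 6 ('d'): freq=3, skip
  No unique character found => answer = -1

-1


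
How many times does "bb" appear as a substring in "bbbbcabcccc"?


Searching for "bb" in "bbbbcabcccc"
Scanning each position:
  Position 0: "bb" => MATCH
  Position 1: "bb" => MATCH
  Position 2: "bb" => MATCH
  Position 3: "bc" => no
  Position 4: "ca" => no
  Position 5: "ab" => no
  Position 6: "bc" => no
  Position 7: "cc" => no
  Position 8: "cc" => no
  Position 9: "cc" => no
Total occurrences: 3

3


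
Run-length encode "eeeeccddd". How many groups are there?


Input: eeeeccddd
Scanning for consecutive runs:
  Group 1: 'e' x 4 (positions 0-3)
  Group 2: 'c' x 2 (positions 4-5)
  Group 3: 'd' x 3 (positions 6-8)
Total groups: 3

3


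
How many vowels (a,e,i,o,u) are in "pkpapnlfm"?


Input: pkpapnlfm
Checking each character:
  'p' at position 0: consonant
  'k' at position 1: consonant
  'p' at position 2: consonant
  'a' at position 3: vowel (running total: 1)
  'p' at position 4: consonant
  'n' at position 5: consonant
  'l' at position 6: consonant
  'f' at position 7: consonant
  'm' at position 8: consonant
Total vowels: 1

1


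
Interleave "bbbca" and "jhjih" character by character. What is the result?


Interleaving "bbbca" and "jhjih":
  Position 0: 'b' from first, 'j' from second => "bj"
  Position 1: 'b' from first, 'h' from second => "bh"
  Position 2: 'b' from first, 'j' from second => "bj"
  Position 3: 'c' from first, 'i' from second => "ci"
  Position 4: 'a' from first, 'h' from second => "ah"
Result: bjbhbjciah

bjbhbjciah


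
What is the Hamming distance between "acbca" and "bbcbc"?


Comparing "acbca" and "bbcbc" position by position:
  Position 0: 'a' vs 'b' => differ
  Position 1: 'c' vs 'b' => differ
  Position 2: 'b' vs 'c' => differ
  Position 3: 'c' vs 'b' => differ
  Position 4: 'a' vs 'c' => differ
Total differences (Hamming distance): 5

5


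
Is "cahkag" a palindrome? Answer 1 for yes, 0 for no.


Input: cahkag
Reversed: gakhac
  Compare pos 0 ('c') with pos 5 ('g'): MISMATCH
  Compare pos 1 ('a') with pos 4 ('a'): match
  Compare pos 2 ('h') with pos 3 ('k'): MISMATCH
Result: not a palindrome

0


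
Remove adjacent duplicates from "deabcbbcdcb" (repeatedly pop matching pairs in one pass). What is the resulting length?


Input: deabcbbcdcb
Stack-based adjacent duplicate removal:
  Read 'd': push. Stack: d
  Read 'e': push. Stack: de
  Read 'a': push. Stack: dea
  Read 'b': push. Stack: deab
  Read 'c': push. Stack: deabc
  Read 'b': push. Stack: deabcb
  Read 'b': matches stack top 'b' => pop. Stack: deabc
  Read 'c': matches stack top 'c' => pop. Stack: deab
  Read 'd': push. Stack: deabd
  Read 'c': push. Stack: deabdc
  Read 'b': push. Stack: deabdcb
Final stack: "deabdcb" (length 7)

7


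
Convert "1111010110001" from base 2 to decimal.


Input: "1111010110001" in base 2
Positional expansion:
  Digit '1' (value 1) x 2^12 = 4096
  Digit '1' (value 1) x 2^11 = 2048
  Digit '1' (value 1) x 2^10 = 1024
  Digit '1' (value 1) x 2^9 = 512
  Digit '0' (value 0) x 2^8 = 0
  Digit '1' (value 1) x 2^7 = 128
  Digit '0' (value 0) x 2^6 = 0
  Digit '1' (value 1) x 2^5 = 32
  Digit '1' (value 1) x 2^4 = 16
  Digit '0' (value 0) x 2^3 = 0
  Digit '0' (value 0) x 2^2 = 0
  Digit '0' (value 0) x 2^1 = 0
  Digit '1' (value 1) x 2^0 = 1
Sum = 7857

7857


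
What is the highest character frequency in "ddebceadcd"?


Input: ddebceadcd
Character counts:
  'a': 1
  'b': 1
  'c': 2
  'd': 4
  'e': 2
Maximum frequency: 4

4


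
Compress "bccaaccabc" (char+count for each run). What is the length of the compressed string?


Input: bccaaccabc
Runs:
  'b' x 1 => "b1"
  'c' x 2 => "c2"
  'a' x 2 => "a2"
  'c' x 2 => "c2"
  'a' x 1 => "a1"
  'b' x 1 => "b1"
  'c' x 1 => "c1"
Compressed: "b1c2a2c2a1b1c1"
Compressed length: 14

14


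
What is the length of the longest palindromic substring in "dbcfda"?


Input: "dbcfda"
Checking substrings for palindromes:
  No multi-char palindromic substrings found
Longest palindromic substring: "d" with length 1

1


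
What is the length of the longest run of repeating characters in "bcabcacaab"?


Input: "bcabcacaab"
Scanning for longest run:
  Position 1 ('c'): new char, reset run to 1
  Position 2 ('a'): new char, reset run to 1
  Position 3 ('b'): new char, reset run to 1
  Position 4 ('c'): new char, reset run to 1
  Position 5 ('a'): new char, reset run to 1
  Position 6 ('c'): new char, reset run to 1
  Position 7 ('a'): new char, reset run to 1
  Position 8 ('a'): continues run of 'a', length=2
  Position 9 ('b'): new char, reset run to 1
Longest run: 'a' with length 2

2


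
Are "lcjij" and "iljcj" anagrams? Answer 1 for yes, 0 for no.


Strings: "lcjij", "iljcj"
Sorted first:  cijjl
Sorted second: cijjl
Sorted forms match => anagrams

1


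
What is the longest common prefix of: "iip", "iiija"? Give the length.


Words: iip, iiija
  Position 0: all 'i' => match
  Position 1: all 'i' => match
  Position 2: ('p', 'i') => mismatch, stop
LCP = "ii" (length 2)

2


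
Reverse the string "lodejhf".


Input: lodejhf
Reading characters right to left:
  Position 6: 'f'
  Position 5: 'h'
  Position 4: 'j'
  Position 3: 'e'
  Position 2: 'd'
  Position 1: 'o'
  Position 0: 'l'
Reversed: fhjedol

fhjedol


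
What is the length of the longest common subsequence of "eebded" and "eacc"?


LCS of "eebded" and "eacc"
DP table:
           e    a    c    c
      0    0    0    0    0
  e   0    1    1    1    1
  e   0    1    1    1    1
  b   0    1    1    1    1
  d   0    1    1    1    1
  e   0    1    1    1    1
  d   0    1    1    1    1
LCS length = dp[6][4] = 1

1


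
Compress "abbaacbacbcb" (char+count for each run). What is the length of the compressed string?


Input: abbaacbacbcb
Runs:
  'a' x 1 => "a1"
  'b' x 2 => "b2"
  'a' x 2 => "a2"
  'c' x 1 => "c1"
  'b' x 1 => "b1"
  'a' x 1 => "a1"
  'c' x 1 => "c1"
  'b' x 1 => "b1"
  'c' x 1 => "c1"
  'b' x 1 => "b1"
Compressed: "a1b2a2c1b1a1c1b1c1b1"
Compressed length: 20

20


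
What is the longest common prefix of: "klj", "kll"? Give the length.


Words: klj, kll
  Position 0: all 'k' => match
  Position 1: all 'l' => match
  Position 2: ('j', 'l') => mismatch, stop
LCP = "kl" (length 2)

2


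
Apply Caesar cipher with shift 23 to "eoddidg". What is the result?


Caesar cipher: shift "eoddidg" by 23
  'e' (pos 4) + 23 = pos 1 = 'b'
  'o' (pos 14) + 23 = pos 11 = 'l'
  'd' (pos 3) + 23 = pos 0 = 'a'
  'd' (pos 3) + 23 = pos 0 = 'a'
  'i' (pos 8) + 23 = pos 5 = 'f'
  'd' (pos 3) + 23 = pos 0 = 'a'
  'g' (pos 6) + 23 = pos 3 = 'd'
Result: blaafad

blaafad


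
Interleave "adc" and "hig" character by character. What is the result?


Interleaving "adc" and "hig":
  Position 0: 'a' from first, 'h' from second => "ah"
  Position 1: 'd' from first, 'i' from second => "di"
  Position 2: 'c' from first, 'g' from second => "cg"
Result: ahdicg

ahdicg


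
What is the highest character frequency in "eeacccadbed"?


Input: eeacccadbed
Character counts:
  'a': 2
  'b': 1
  'c': 3
  'd': 2
  'e': 3
Maximum frequency: 3

3


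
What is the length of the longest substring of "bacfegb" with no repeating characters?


Input: "bacfegb"
Sliding window (track last position of each char):
  Position 0 ('b'): window [0,0] length 1 -- new best
  Position 1 ('a'): window [0,1] length 2 -- new best
  Position 2 ('c'): window [0,2] length 3 -- new best
  Position 3 ('f'): window [0,3] length 4 -- new best
  Position 4 ('e'): window [0,4] length 5 -- new best
  Position 5 ('g'): window [0,5] length 6 -- new best
  Position 6 ('b'): repeat (last at 0), move window start to 1
  Position 6 ('b'): window [1,6] length 6
Longest substring with no repeats: "bacfeg" with length 6

6


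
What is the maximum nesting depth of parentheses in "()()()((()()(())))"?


Input: "()()()((()()(())))"
Tracking depth:
  Position 0 '(': depth becomes 1
  Position 1 ')': depth becomes 0
  Position 2 '(': depth becomes 1
  Position 3 ')': depth becomes 0
  Position 4 '(': depth becomes 1
  Position 5 ')': depth becomes 0
  Position 6 '(': depth becomes 1
  Position 7 '(': depth becomes 2
  Position 8 '(': depth becomes 3
  Position 9 ')': depth becomes 2
  Position 10 '(': depth becomes 3
  Position 11 ')': depth becomes 2
  Position 12 '(': depth becomes 3
  Position 13 '(': depth becomes 4
  Position 14 ')': depth becomes 3
  Position 15 ')': depth becomes 2
  Position 16 ')': depth becomes 1
  Position 17 ')': depth becomes 0
Maximum depth reached: 4

4


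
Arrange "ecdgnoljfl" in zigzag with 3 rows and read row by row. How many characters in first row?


Zigzag "ecdgnoljfl" into 3 rows:
Placing characters:
  'e' => row 0
  'c' => row 1
  'd' => row 2
  'g' => row 1
  'n' => row 0
  'o' => row 1
  'l' => row 2
  'j' => row 1
  'f' => row 0
  'l' => row 1
Rows:
  Row 0: "enf"
  Row 1: "cgojl"
  Row 2: "dl"
First row length: 3

3


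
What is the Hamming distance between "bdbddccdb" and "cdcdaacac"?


Comparing "bdbddccdb" and "cdcdaacac" position by position:
  Position 0: 'b' vs 'c' => differ
  Position 1: 'd' vs 'd' => same
  Position 2: 'b' vs 'c' => differ
  Position 3: 'd' vs 'd' => same
  Position 4: 'd' vs 'a' => differ
  Position 5: 'c' vs 'a' => differ
  Position 6: 'c' vs 'c' => same
  Position 7: 'd' vs 'a' => differ
  Position 8: 'b' vs 'c' => differ
Total differences (Hamming distance): 6

6


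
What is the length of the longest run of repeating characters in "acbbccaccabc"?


Input: "acbbccaccabc"
Scanning for longest run:
  Position 1 ('c'): new char, reset run to 1
  Position 2 ('b'): new char, reset run to 1
  Position 3 ('b'): continues run of 'b', length=2
  Position 4 ('c'): new char, reset run to 1
  Position 5 ('c'): continues run of 'c', length=2
  Position 6 ('a'): new char, reset run to 1
  Position 7 ('c'): new char, reset run to 1
  Position 8 ('c'): continues run of 'c', length=2
  Position 9 ('a'): new char, reset run to 1
  Position 10 ('b'): new char, reset run to 1
  Position 11 ('c'): new char, reset run to 1
Longest run: 'b' with length 2

2


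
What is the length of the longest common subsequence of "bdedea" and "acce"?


LCS of "bdedea" and "acce"
DP table:
           a    c    c    e
      0    0    0    0    0
  b   0    0    0    0    0
  d   0    0    0    0    0
  e   0    0    0    0    1
  d   0    0    0    0    1
  e   0    0    0    0    1
  a   0    1    1    1    1
LCS length = dp[6][4] = 1

1


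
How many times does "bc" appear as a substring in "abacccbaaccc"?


Searching for "bc" in "abacccbaaccc"
Scanning each position:
  Position 0: "ab" => no
  Position 1: "ba" => no
  Position 2: "ac" => no
  Position 3: "cc" => no
  Position 4: "cc" => no
  Position 5: "cb" => no
  Position 6: "ba" => no
  Position 7: "aa" => no
  Position 8: "ac" => no
  Position 9: "cc" => no
  Position 10: "cc" => no
Total occurrences: 0

0


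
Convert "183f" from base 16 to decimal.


Input: "183f" in base 16
Positional expansion:
  Digit '1' (value 1) x 16^3 = 4096
  Digit '8' (value 8) x 16^2 = 2048
  Digit '3' (value 3) x 16^1 = 48
  Digit 'f' (value 15) x 16^0 = 15
Sum = 6207

6207


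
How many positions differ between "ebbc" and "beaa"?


Comparing "ebbc" and "beaa" position by position:
  Position 0: 'e' vs 'b' => DIFFER
  Position 1: 'b' vs 'e' => DIFFER
  Position 2: 'b' vs 'a' => DIFFER
  Position 3: 'c' vs 'a' => DIFFER
Positions that differ: 4

4


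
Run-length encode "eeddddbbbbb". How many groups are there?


Input: eeddddbbbbb
Scanning for consecutive runs:
  Group 1: 'e' x 2 (positions 0-1)
  Group 2: 'd' x 4 (positions 2-5)
  Group 3: 'b' x 5 (positions 6-10)
Total groups: 3

3


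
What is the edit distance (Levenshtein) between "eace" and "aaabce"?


Computing edit distance: "eace" -> "aaabce"
DP table:
           a    a    a    b    c    e
      0    1    2    3    4    5    6
  e   1    1    2    3    4    5    5
  a   2    1    1    2    3    4    5
  c   3    2    2    2    3    3    4
  e   4    3    3    3    3    4    3
Edit distance = dp[4][6] = 3

3


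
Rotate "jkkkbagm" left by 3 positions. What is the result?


Input: "jkkkbagm", rotate left by 3
First 3 characters: "jkk"
Remaining characters: "kbagm"
Concatenate remaining + first: "kbagm" + "jkk" = "kbagmjkk"

kbagmjkk


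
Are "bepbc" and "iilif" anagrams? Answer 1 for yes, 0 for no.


Strings: "bepbc", "iilif"
Sorted first:  bbcep
Sorted second: fiiil
Differ at position 0: 'b' vs 'f' => not anagrams

0


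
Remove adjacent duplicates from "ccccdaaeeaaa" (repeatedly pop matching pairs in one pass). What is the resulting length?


Input: ccccdaaeeaaa
Stack-based adjacent duplicate removal:
  Read 'c': push. Stack: c
  Read 'c': matches stack top 'c' => pop. Stack: (empty)
  Read 'c': push. Stack: c
  Read 'c': matches stack top 'c' => pop. Stack: (empty)
  Read 'd': push. Stack: d
  Read 'a': push. Stack: da
  Read 'a': matches stack top 'a' => pop. Stack: d
  Read 'e': push. Stack: de
  Read 'e': matches stack top 'e' => pop. Stack: d
  Read 'a': push. Stack: da
  Read 'a': matches stack top 'a' => pop. Stack: d
  Read 'a': push. Stack: da
Final stack: "da" (length 2)

2


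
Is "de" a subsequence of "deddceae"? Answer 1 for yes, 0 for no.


Check if "de" is a subsequence of "deddceae"
Greedy scan:
  Position 0 ('d'): matches sub[0] = 'd'
  Position 1 ('e'): matches sub[1] = 'e'
  Position 2 ('d'): no match needed
  Position 3 ('d'): no match needed
  Position 4 ('c'): no match needed
  Position 5 ('e'): no match needed
  Position 6 ('a'): no match needed
  Position 7 ('e'): no match needed
All 2 characters matched => is a subsequence

1


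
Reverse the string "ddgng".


Input: ddgng
Reading characters right to left:
  Position 4: 'g'
  Position 3: 'n'
  Position 2: 'g'
  Position 1: 'd'
  Position 0: 'd'
Reversed: gngdd

gngdd


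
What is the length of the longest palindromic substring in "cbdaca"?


Input: "cbdaca"
Checking substrings for palindromes:
  [3:6] "aca" (len 3) => palindrome
Longest palindromic substring: "aca" with length 3

3


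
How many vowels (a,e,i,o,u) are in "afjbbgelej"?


Input: afjbbgelej
Checking each character:
  'a' at position 0: vowel (running total: 1)
  'f' at position 1: consonant
  'j' at position 2: consonant
  'b' at position 3: consonant
  'b' at position 4: consonant
  'g' at position 5: consonant
  'e' at position 6: vowel (running total: 2)
  'l' at position 7: consonant
  'e' at position 8: vowel (running total: 3)
  'j' at position 9: consonant
Total vowels: 3

3


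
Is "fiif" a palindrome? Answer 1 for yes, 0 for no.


Input: fiif
Reversed: fiif
  Compare pos 0 ('f') with pos 3 ('f'): match
  Compare pos 1 ('i') with pos 2 ('i'): match
Result: palindrome

1


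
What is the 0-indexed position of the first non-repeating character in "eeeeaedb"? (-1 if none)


Input: eeeeaedb
Character frequencies:
  'a': 1
  'b': 1
  'd': 1
  'e': 5
Scanning left to right for freq == 1:
  Position 0 ('e'): freq=5, skip
  Position 1 ('e'): freq=5, skip
  Position 2 ('e'): freq=5, skip
  Position 3 ('e'): freq=5, skip
  Position 4 ('a'): unique! => answer = 4

4


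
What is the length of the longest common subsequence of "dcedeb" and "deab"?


LCS of "dcedeb" and "deab"
DP table:
           d    e    a    b
      0    0    0    0    0
  d   0    1    1    1    1
  c   0    1    1    1    1
  e   0    1    2    2    2
  d   0    1    2    2    2
  e   0    1    2    2    2
  b   0    1    2    2    3
LCS length = dp[6][4] = 3

3


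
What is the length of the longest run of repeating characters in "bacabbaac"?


Input: "bacabbaac"
Scanning for longest run:
  Position 1 ('a'): new char, reset run to 1
  Position 2 ('c'): new char, reset run to 1
  Position 3 ('a'): new char, reset run to 1
  Position 4 ('b'): new char, reset run to 1
  Position 5 ('b'): continues run of 'b', length=2
  Position 6 ('a'): new char, reset run to 1
  Position 7 ('a'): continues run of 'a', length=2
  Position 8 ('c'): new char, reset run to 1
Longest run: 'b' with length 2

2


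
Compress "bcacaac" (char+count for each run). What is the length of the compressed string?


Input: bcacaac
Runs:
  'b' x 1 => "b1"
  'c' x 1 => "c1"
  'a' x 1 => "a1"
  'c' x 1 => "c1"
  'a' x 2 => "a2"
  'c' x 1 => "c1"
Compressed: "b1c1a1c1a2c1"
Compressed length: 12

12


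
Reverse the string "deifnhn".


Input: deifnhn
Reading characters right to left:
  Position 6: 'n'
  Position 5: 'h'
  Position 4: 'n'
  Position 3: 'f'
  Position 2: 'i'
  Position 1: 'e'
  Position 0: 'd'
Reversed: nhnfied

nhnfied


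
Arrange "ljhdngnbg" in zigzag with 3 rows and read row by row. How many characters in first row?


Zigzag "ljhdngnbg" into 3 rows:
Placing characters:
  'l' => row 0
  'j' => row 1
  'h' => row 2
  'd' => row 1
  'n' => row 0
  'g' => row 1
  'n' => row 2
  'b' => row 1
  'g' => row 0
Rows:
  Row 0: "lng"
  Row 1: "jdgb"
  Row 2: "hn"
First row length: 3

3


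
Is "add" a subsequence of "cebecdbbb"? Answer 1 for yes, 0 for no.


Check if "add" is a subsequence of "cebecdbbb"
Greedy scan:
  Position 0 ('c'): no match needed
  Position 1 ('e'): no match needed
  Position 2 ('b'): no match needed
  Position 3 ('e'): no match needed
  Position 4 ('c'): no match needed
  Position 5 ('d'): no match needed
  Position 6 ('b'): no match needed
  Position 7 ('b'): no match needed
  Position 8 ('b'): no match needed
Only matched 0/3 characters => not a subsequence

0


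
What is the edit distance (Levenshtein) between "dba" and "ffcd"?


Computing edit distance: "dba" -> "ffcd"
DP table:
           f    f    c    d
      0    1    2    3    4
  d   1    1    2    3    3
  b   2    2    2    3    4
  a   3    3    3    3    4
Edit distance = dp[3][4] = 4

4


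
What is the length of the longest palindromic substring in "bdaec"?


Input: "bdaec"
Checking substrings for palindromes:
  No multi-char palindromic substrings found
Longest palindromic substring: "b" with length 1

1


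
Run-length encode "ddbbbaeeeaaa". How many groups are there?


Input: ddbbbaeeeaaa
Scanning for consecutive runs:
  Group 1: 'd' x 2 (positions 0-1)
  Group 2: 'b' x 3 (positions 2-4)
  Group 3: 'a' x 1 (positions 5-5)
  Group 4: 'e' x 3 (positions 6-8)
  Group 5: 'a' x 3 (positions 9-11)
Total groups: 5

5


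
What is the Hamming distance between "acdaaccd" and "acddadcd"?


Comparing "acdaaccd" and "acddadcd" position by position:
  Position 0: 'a' vs 'a' => same
  Position 1: 'c' vs 'c' => same
  Position 2: 'd' vs 'd' => same
  Position 3: 'a' vs 'd' => differ
  Position 4: 'a' vs 'a' => same
  Position 5: 'c' vs 'd' => differ
  Position 6: 'c' vs 'c' => same
  Position 7: 'd' vs 'd' => same
Total differences (Hamming distance): 2

2


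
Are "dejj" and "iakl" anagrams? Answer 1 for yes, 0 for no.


Strings: "dejj", "iakl"
Sorted first:  dejj
Sorted second: aikl
Differ at position 0: 'd' vs 'a' => not anagrams

0


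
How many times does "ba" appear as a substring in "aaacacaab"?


Searching for "ba" in "aaacacaab"
Scanning each position:
  Position 0: "aa" => no
  Position 1: "aa" => no
  Position 2: "ac" => no
  Position 3: "ca" => no
  Position 4: "ac" => no
  Position 5: "ca" => no
  Position 6: "aa" => no
  Position 7: "ab" => no
Total occurrences: 0

0


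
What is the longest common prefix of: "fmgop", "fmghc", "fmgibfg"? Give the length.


Words: fmgop, fmghc, fmgibfg
  Position 0: all 'f' => match
  Position 1: all 'm' => match
  Position 2: all 'g' => match
  Position 3: ('o', 'h', 'i') => mismatch, stop
LCP = "fmg" (length 3)

3


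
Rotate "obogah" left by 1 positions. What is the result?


Input: "obogah", rotate left by 1
First 1 characters: "o"
Remaining characters: "bogah"
Concatenate remaining + first: "bogah" + "o" = "bogaho"

bogaho


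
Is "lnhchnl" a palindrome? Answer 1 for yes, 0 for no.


Input: lnhchnl
Reversed: lnhchnl
  Compare pos 0 ('l') with pos 6 ('l'): match
  Compare pos 1 ('n') with pos 5 ('n'): match
  Compare pos 2 ('h') with pos 4 ('h'): match
Result: palindrome

1


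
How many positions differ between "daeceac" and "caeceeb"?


Comparing "daeceac" and "caeceeb" position by position:
  Position 0: 'd' vs 'c' => DIFFER
  Position 1: 'a' vs 'a' => same
  Position 2: 'e' vs 'e' => same
  Position 3: 'c' vs 'c' => same
  Position 4: 'e' vs 'e' => same
  Position 5: 'a' vs 'e' => DIFFER
  Position 6: 'c' vs 'b' => DIFFER
Positions that differ: 3

3


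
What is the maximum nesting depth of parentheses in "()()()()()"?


Input: "()()()()()"
Tracking depth:
  Position 0 '(': depth becomes 1
  Position 1 ')': depth becomes 0
  Position 2 '(': depth becomes 1
  Position 3 ')': depth becomes 0
  Position 4 '(': depth becomes 1
  Position 5 ')': depth becomes 0
  Position 6 '(': depth becomes 1
  Position 7 ')': depth becomes 0
  Position 8 '(': depth becomes 1
  Position 9 ')': depth becomes 0
Maximum depth reached: 1

1


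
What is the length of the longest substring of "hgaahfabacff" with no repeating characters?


Input: "hgaahfabacff"
Sliding window (track last position of each char):
  Position 0 ('h'): window [0,0] length 1 -- new best
  Position 1 ('g'): window [0,1] length 2 -- new best
  Position 2 ('a'): window [0,2] length 3 -- new best
  Position 3 ('a'): repeat (last at 2), move window start to 3
  Position 3 ('a'): window [3,3] length 1
  Position 4 ('h'): window [3,4] length 2
  Position 5 ('f'): window [3,5] length 3
  Position 6 ('a'): repeat (last at 3), move window start to 4
  Position 6 ('a'): window [4,6] length 3
  Position 7 ('b'): window [4,7] length 4 -- new best
  Position 8 ('a'): repeat (last at 6), move window start to 7
  Position 8 ('a'): window [7,8] length 2
  Position 9 ('c'): window [7,9] length 3
  Position 10 ('f'): window [7,10] length 4
  Position 11 ('f'): repeat (last at 10), move window start to 11
  Position 11 ('f'): window [11,11] length 1
Longest substring with no repeats: "hfab" with length 4

4


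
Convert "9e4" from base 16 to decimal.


Input: "9e4" in base 16
Positional expansion:
  Digit '9' (value 9) x 16^2 = 2304
  Digit 'e' (value 14) x 16^1 = 224
  Digit '4' (value 4) x 16^0 = 4
Sum = 2532

2532


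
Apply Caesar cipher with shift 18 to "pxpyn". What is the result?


Caesar cipher: shift "pxpyn" by 18
  'p' (pos 15) + 18 = pos 7 = 'h'
  'x' (pos 23) + 18 = pos 15 = 'p'
  'p' (pos 15) + 18 = pos 7 = 'h'
  'y' (pos 24) + 18 = pos 16 = 'q'
  'n' (pos 13) + 18 = pos 5 = 'f'
Result: hphqf

hphqf


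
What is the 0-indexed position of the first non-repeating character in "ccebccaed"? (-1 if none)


Input: ccebccaed
Character frequencies:
  'a': 1
  'b': 1
  'c': 4
  'd': 1
  'e': 2
Scanning left to right for freq == 1:
  Position 0 ('c'): freq=4, skip
  Position 1 ('c'): freq=4, skip
  Position 2 ('e'): freq=2, skip
  Position 3 ('b'): unique! => answer = 3

3


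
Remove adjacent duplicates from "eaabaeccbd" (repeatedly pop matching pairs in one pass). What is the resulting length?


Input: eaabaeccbd
Stack-based adjacent duplicate removal:
  Read 'e': push. Stack: e
  Read 'a': push. Stack: ea
  Read 'a': matches stack top 'a' => pop. Stack: e
  Read 'b': push. Stack: eb
  Read 'a': push. Stack: eba
  Read 'e': push. Stack: ebae
  Read 'c': push. Stack: ebaec
  Read 'c': matches stack top 'c' => pop. Stack: ebae
  Read 'b': push. Stack: ebaeb
  Read 'd': push. Stack: ebaebd
Final stack: "ebaebd" (length 6)

6


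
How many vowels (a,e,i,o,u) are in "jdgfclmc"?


Input: jdgfclmc
Checking each character:
  'j' at position 0: consonant
  'd' at position 1: consonant
  'g' at position 2: consonant
  'f' at position 3: consonant
  'c' at position 4: consonant
  'l' at position 5: consonant
  'm' at position 6: consonant
  'c' at position 7: consonant
Total vowels: 0

0


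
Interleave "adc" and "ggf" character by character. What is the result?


Interleaving "adc" and "ggf":
  Position 0: 'a' from first, 'g' from second => "ag"
  Position 1: 'd' from first, 'g' from second => "dg"
  Position 2: 'c' from first, 'f' from second => "cf"
Result: agdgcf

agdgcf


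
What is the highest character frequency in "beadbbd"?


Input: beadbbd
Character counts:
  'a': 1
  'b': 3
  'd': 2
  'e': 1
Maximum frequency: 3

3


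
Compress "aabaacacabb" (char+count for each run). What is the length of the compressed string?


Input: aabaacacabb
Runs:
  'a' x 2 => "a2"
  'b' x 1 => "b1"
  'a' x 2 => "a2"
  'c' x 1 => "c1"
  'a' x 1 => "a1"
  'c' x 1 => "c1"
  'a' x 1 => "a1"
  'b' x 2 => "b2"
Compressed: "a2b1a2c1a1c1a1b2"
Compressed length: 16

16


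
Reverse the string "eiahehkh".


Input: eiahehkh
Reading characters right to left:
  Position 7: 'h'
  Position 6: 'k'
  Position 5: 'h'
  Position 4: 'e'
  Position 3: 'h'
  Position 2: 'a'
  Position 1: 'i'
  Position 0: 'e'
Reversed: hkhehaie

hkhehaie


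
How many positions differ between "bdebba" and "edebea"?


Comparing "bdebba" and "edebea" position by position:
  Position 0: 'b' vs 'e' => DIFFER
  Position 1: 'd' vs 'd' => same
  Position 2: 'e' vs 'e' => same
  Position 3: 'b' vs 'b' => same
  Position 4: 'b' vs 'e' => DIFFER
  Position 5: 'a' vs 'a' => same
Positions that differ: 2

2


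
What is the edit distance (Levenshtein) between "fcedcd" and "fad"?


Computing edit distance: "fcedcd" -> "fad"
DP table:
           f    a    d
      0    1    2    3
  f   1    0    1    2
  c   2    1    1    2
  e   3    2    2    2
  d   4    3    3    2
  c   5    4    4    3
  d   6    5    5    4
Edit distance = dp[6][3] = 4

4


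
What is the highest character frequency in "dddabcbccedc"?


Input: dddabcbccedc
Character counts:
  'a': 1
  'b': 2
  'c': 4
  'd': 4
  'e': 1
Maximum frequency: 4

4


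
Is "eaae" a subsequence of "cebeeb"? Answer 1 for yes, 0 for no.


Check if "eaae" is a subsequence of "cebeeb"
Greedy scan:
  Position 0 ('c'): no match needed
  Position 1 ('e'): matches sub[0] = 'e'
  Position 2 ('b'): no match needed
  Position 3 ('e'): no match needed
  Position 4 ('e'): no match needed
  Position 5 ('b'): no match needed
Only matched 1/4 characters => not a subsequence

0


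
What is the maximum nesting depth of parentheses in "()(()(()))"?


Input: "()(()(()))"
Tracking depth:
  Position 0 '(': depth becomes 1
  Position 1 ')': depth becomes 0
  Position 2 '(': depth becomes 1
  Position 3 '(': depth becomes 2
  Position 4 ')': depth becomes 1
  Position 5 '(': depth becomes 2
  Position 6 '(': depth becomes 3
  Position 7 ')': depth becomes 2
  Position 8 ')': depth becomes 1
  Position 9 ')': depth becomes 0
Maximum depth reached: 3

3


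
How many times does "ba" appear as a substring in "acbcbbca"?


Searching for "ba" in "acbcbbca"
Scanning each position:
  Position 0: "ac" => no
  Position 1: "cb" => no
  Position 2: "bc" => no
  Position 3: "cb" => no
  Position 4: "bb" => no
  Position 5: "bc" => no
  Position 6: "ca" => no
Total occurrences: 0

0


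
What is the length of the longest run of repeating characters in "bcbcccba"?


Input: "bcbcccba"
Scanning for longest run:
  Position 1 ('c'): new char, reset run to 1
  Position 2 ('b'): new char, reset run to 1
  Position 3 ('c'): new char, reset run to 1
  Position 4 ('c'): continues run of 'c', length=2
  Position 5 ('c'): continues run of 'c', length=3
  Position 6 ('b'): new char, reset run to 1
  Position 7 ('a'): new char, reset run to 1
Longest run: 'c' with length 3

3


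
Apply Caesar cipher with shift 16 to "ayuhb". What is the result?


Caesar cipher: shift "ayuhb" by 16
  'a' (pos 0) + 16 = pos 16 = 'q'
  'y' (pos 24) + 16 = pos 14 = 'o'
  'u' (pos 20) + 16 = pos 10 = 'k'
  'h' (pos 7) + 16 = pos 23 = 'x'
  'b' (pos 1) + 16 = pos 17 = 'r'
Result: qokxr

qokxr


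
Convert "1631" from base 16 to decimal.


Input: "1631" in base 16
Positional expansion:
  Digit '1' (value 1) x 16^3 = 4096
  Digit '6' (value 6) x 16^2 = 1536
  Digit '3' (value 3) x 16^1 = 48
  Digit '1' (value 1) x 16^0 = 1
Sum = 5681

5681


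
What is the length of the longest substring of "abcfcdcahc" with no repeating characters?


Input: "abcfcdcahc"
Sliding window (track last position of each char):
  Position 0 ('a'): window [0,0] length 1 -- new best
  Position 1 ('b'): window [0,1] length 2 -- new best
  Position 2 ('c'): window [0,2] length 3 -- new best
  Position 3 ('f'): window [0,3] length 4 -- new best
  Position 4 ('c'): repeat (last at 2), move window start to 3
  Position 4 ('c'): window [3,4] length 2
  Position 5 ('d'): window [3,5] length 3
  Position 6 ('c'): repeat (last at 4), move window start to 5
  Position 6 ('c'): window [5,6] length 2
  Position 7 ('a'): window [5,7] length 3
  Position 8 ('h'): window [5,8] length 4
  Position 9 ('c'): repeat (last at 6), move window start to 7
  Position 9 ('c'): window [7,9] length 3
Longest substring with no repeats: "abcf" with length 4

4


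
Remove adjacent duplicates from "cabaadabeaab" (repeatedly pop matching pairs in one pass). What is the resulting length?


Input: cabaadabeaab
Stack-based adjacent duplicate removal:
  Read 'c': push. Stack: c
  Read 'a': push. Stack: ca
  Read 'b': push. Stack: cab
  Read 'a': push. Stack: caba
  Read 'a': matches stack top 'a' => pop. Stack: cab
  Read 'd': push. Stack: cabd
  Read 'a': push. Stack: cabda
  Read 'b': push. Stack: cabdab
  Read 'e': push. Stack: cabdabe
  Read 'a': push. Stack: cabdabea
  Read 'a': matches stack top 'a' => pop. Stack: cabdabe
  Read 'b': push. Stack: cabdabeb
Final stack: "cabdabeb" (length 8)

8


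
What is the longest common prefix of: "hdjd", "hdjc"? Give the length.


Words: hdjd, hdjc
  Position 0: all 'h' => match
  Position 1: all 'd' => match
  Position 2: all 'j' => match
  Position 3: ('d', 'c') => mismatch, stop
LCP = "hdj" (length 3)

3


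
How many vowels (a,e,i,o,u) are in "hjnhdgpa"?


Input: hjnhdgpa
Checking each character:
  'h' at position 0: consonant
  'j' at position 1: consonant
  'n' at position 2: consonant
  'h' at position 3: consonant
  'd' at position 4: consonant
  'g' at position 5: consonant
  'p' at position 6: consonant
  'a' at position 7: vowel (running total: 1)
Total vowels: 1

1


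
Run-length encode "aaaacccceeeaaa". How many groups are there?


Input: aaaacccceeeaaa
Scanning for consecutive runs:
  Group 1: 'a' x 4 (positions 0-3)
  Group 2: 'c' x 4 (positions 4-7)
  Group 3: 'e' x 3 (positions 8-10)
  Group 4: 'a' x 3 (positions 11-13)
Total groups: 4

4


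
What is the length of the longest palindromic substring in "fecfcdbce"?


Input: "fecfcdbce"
Checking substrings for palindromes:
  [2:5] "cfc" (len 3) => palindrome
Longest palindromic substring: "cfc" with length 3

3


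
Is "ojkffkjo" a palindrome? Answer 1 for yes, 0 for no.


Input: ojkffkjo
Reversed: ojkffkjo
  Compare pos 0 ('o') with pos 7 ('o'): match
  Compare pos 1 ('j') with pos 6 ('j'): match
  Compare pos 2 ('k') with pos 5 ('k'): match
  Compare pos 3 ('f') with pos 4 ('f'): match
Result: palindrome

1


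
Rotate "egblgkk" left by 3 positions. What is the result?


Input: "egblgkk", rotate left by 3
First 3 characters: "egb"
Remaining characters: "lgkk"
Concatenate remaining + first: "lgkk" + "egb" = "lgkkegb"

lgkkegb


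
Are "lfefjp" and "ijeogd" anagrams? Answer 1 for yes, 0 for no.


Strings: "lfefjp", "ijeogd"
Sorted first:  effjlp
Sorted second: degijo
Differ at position 0: 'e' vs 'd' => not anagrams

0


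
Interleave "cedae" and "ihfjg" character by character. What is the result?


Interleaving "cedae" and "ihfjg":
  Position 0: 'c' from first, 'i' from second => "ci"
  Position 1: 'e' from first, 'h' from second => "eh"
  Position 2: 'd' from first, 'f' from second => "df"
  Position 3: 'a' from first, 'j' from second => "aj"
  Position 4: 'e' from first, 'g' from second => "eg"
Result: ciehdfajeg

ciehdfajeg


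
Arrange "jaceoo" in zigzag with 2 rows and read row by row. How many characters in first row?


Zigzag "jaceoo" into 2 rows:
Placing characters:
  'j' => row 0
  'a' => row 1
  'c' => row 0
  'e' => row 1
  'o' => row 0
  'o' => row 1
Rows:
  Row 0: "jco"
  Row 1: "aeo"
First row length: 3

3


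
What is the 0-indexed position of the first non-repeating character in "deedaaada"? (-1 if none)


Input: deedaaada
Character frequencies:
  'a': 4
  'd': 3
  'e': 2
Scanning left to right for freq == 1:
  Position 0 ('d'): freq=3, skip
  Position 1 ('e'): freq=2, skip
  Position 2 ('e'): freq=2, skip
  Position 3 ('d'): freq=3, skip
  Position 4 ('a'): freq=4, skip
  Position 5 ('a'): freq=4, skip
  Position 6 ('a'): freq=4, skip
  Position 7 ('d'): freq=3, skip
  Position 8 ('a'): freq=4, skip
  No unique character found => answer = -1

-1


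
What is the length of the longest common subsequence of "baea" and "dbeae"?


LCS of "baea" and "dbeae"
DP table:
           d    b    e    a    e
      0    0    0    0    0    0
  b   0    0    1    1    1    1
  a   0    0    1    1    2    2
  e   0    0    1    2    2    3
  a   0    0    1    2    3    3
LCS length = dp[4][5] = 3

3


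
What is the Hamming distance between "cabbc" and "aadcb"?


Comparing "cabbc" and "aadcb" position by position:
  Position 0: 'c' vs 'a' => differ
  Position 1: 'a' vs 'a' => same
  Position 2: 'b' vs 'd' => differ
  Position 3: 'b' vs 'c' => differ
  Position 4: 'c' vs 'b' => differ
Total differences (Hamming distance): 4

4


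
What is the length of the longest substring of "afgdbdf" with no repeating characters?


Input: "afgdbdf"
Sliding window (track last position of each char):
  Position 0 ('a'): window [0,0] length 1 -- new best
  Position 1 ('f'): window [0,1] length 2 -- new best
  Position 2 ('g'): window [0,2] length 3 -- new best
  Position 3 ('d'): window [0,3] length 4 -- new best
  Position 4 ('b'): window [0,4] length 5 -- new best
  Position 5 ('d'): repeat (last at 3), move window start to 4
  Position 5 ('d'): window [4,5] length 2
  Position 6 ('f'): window [4,6] length 3
Longest substring with no repeats: "afgdb" with length 5

5


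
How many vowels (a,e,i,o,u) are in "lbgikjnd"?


Input: lbgikjnd
Checking each character:
  'l' at position 0: consonant
  'b' at position 1: consonant
  'g' at position 2: consonant
  'i' at position 3: vowel (running total: 1)
  'k' at position 4: consonant
  'j' at position 5: consonant
  'n' at position 6: consonant
  'd' at position 7: consonant
Total vowels: 1

1


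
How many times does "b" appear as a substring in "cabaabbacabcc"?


Searching for "b" in "cabaabbacabcc"
Scanning each position:
  Position 0: "c" => no
  Position 1: "a" => no
  Position 2: "b" => MATCH
  Position 3: "a" => no
  Position 4: "a" => no
  Position 5: "b" => MATCH
  Position 6: "b" => MATCH
  Position 7: "a" => no
  Position 8: "c" => no
  Position 9: "a" => no
  Position 10: "b" => MATCH
  Position 11: "c" => no
  Position 12: "c" => no
Total occurrences: 4

4


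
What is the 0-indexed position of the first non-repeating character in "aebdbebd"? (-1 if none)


Input: aebdbebd
Character frequencies:
  'a': 1
  'b': 3
  'd': 2
  'e': 2
Scanning left to right for freq == 1:
  Position 0 ('a'): unique! => answer = 0

0


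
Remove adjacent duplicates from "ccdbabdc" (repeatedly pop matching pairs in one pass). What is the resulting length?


Input: ccdbabdc
Stack-based adjacent duplicate removal:
  Read 'c': push. Stack: c
  Read 'c': matches stack top 'c' => pop. Stack: (empty)
  Read 'd': push. Stack: d
  Read 'b': push. Stack: db
  Read 'a': push. Stack: dba
  Read 'b': push. Stack: dbab
  Read 'd': push. Stack: dbabd
  Read 'c': push. Stack: dbabdc
Final stack: "dbabdc" (length 6)

6


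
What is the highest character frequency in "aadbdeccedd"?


Input: aadbdeccedd
Character counts:
  'a': 2
  'b': 1
  'c': 2
  'd': 4
  'e': 2
Maximum frequency: 4

4


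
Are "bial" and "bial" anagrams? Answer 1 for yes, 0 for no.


Strings: "bial", "bial"
Sorted first:  abil
Sorted second: abil
Sorted forms match => anagrams

1
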